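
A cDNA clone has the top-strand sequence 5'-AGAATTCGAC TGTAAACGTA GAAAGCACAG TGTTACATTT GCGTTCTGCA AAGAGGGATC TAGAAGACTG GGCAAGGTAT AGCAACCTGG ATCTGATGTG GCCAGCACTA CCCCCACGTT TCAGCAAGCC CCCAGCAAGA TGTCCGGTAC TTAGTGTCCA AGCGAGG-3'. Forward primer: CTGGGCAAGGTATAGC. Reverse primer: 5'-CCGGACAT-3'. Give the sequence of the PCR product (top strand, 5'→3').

5'-CTGGGCAAGGTATAGCAACCTGGATCTGATGTGGCCAGCACTACCCCCACGTTTCAGCAAGCCCCCAGCAAGATGTCCGG-3'

Forward primer CTGGGCAAGGTATAGC is found on the top strand at positions 68–83.
The reverse primer's reverse complement is ATGTCCGG, which matches the template at positions 140–147.
The product is the template from position 68 through 147 (80 bp).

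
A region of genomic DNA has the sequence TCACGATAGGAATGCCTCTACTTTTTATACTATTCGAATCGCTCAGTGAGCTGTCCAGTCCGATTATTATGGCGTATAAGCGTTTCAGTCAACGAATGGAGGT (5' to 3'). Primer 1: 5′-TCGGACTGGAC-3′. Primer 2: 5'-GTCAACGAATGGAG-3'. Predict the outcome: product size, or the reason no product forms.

No product — the primers' 3' ends point away from each other.

Primer 1 (TCGGACTGGAC) has reverse complement GTCCAGTCCGA, which matches the top strand at positions 53–63; primer 1 anneals to the top strand there with its 3' end pointing upstream toward position 53.
Primer 2 (GTCAACGAATGGAG) matches the top strand directly at positions 88–101; it anneals to the bottom strand with its 3' end pointing downstream toward position 101.
The 3' ends diverge (primer 1 extends toward position 1, primer 2 toward position 103), so the primers never converge on a shared product.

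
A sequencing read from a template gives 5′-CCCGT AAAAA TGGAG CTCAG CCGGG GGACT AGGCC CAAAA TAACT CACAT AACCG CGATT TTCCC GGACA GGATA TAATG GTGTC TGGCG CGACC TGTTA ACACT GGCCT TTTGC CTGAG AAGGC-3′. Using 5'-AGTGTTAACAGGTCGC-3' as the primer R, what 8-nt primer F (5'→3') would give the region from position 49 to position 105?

5'-ATAACCGC-3'

The reverse primer's reverse complement GCGACCTGTTAACACT matches the template at positions 90–105; the product starts at position 49.
The forward primer is identical to the top strand over positions 49–56: ATAACCGC.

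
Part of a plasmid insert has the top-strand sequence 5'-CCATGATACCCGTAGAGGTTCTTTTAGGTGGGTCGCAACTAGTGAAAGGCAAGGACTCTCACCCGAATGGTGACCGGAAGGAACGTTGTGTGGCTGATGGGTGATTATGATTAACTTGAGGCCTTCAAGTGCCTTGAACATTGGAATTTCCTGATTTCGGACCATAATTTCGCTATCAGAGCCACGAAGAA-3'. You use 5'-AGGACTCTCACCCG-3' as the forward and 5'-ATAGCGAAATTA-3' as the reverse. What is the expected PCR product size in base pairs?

The forward primer matches the template at positions 52–65.
Taking the reverse complement of ATAGCGAAATTA gives TAATTTCGCTAT, found at positions 165–176 on the template; the primer anneals here to the top strand with its 3' end pointing upstream.
Amplicon spans positions 52–176: 125 bp.

125 bp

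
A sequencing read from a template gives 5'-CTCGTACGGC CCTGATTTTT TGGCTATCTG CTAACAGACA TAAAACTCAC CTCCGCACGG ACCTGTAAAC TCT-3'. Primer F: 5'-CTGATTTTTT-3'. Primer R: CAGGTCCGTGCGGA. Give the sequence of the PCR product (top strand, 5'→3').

5'-CTGATTTTTTGGCTATCTGCTAACAGACATAAAACTCACCTCCGCACGGACCTG-3'

The forward primer matches the template at positions 12–21.
Taking the reverse complement of CAGGTCCGTGCGGA gives TCCGCACGGACCTG, found at positions 52–65 on the template; the primer anneals here to the top strand with its 3' end pointing upstream.
The product is the template from position 12 through 65 (54 bp).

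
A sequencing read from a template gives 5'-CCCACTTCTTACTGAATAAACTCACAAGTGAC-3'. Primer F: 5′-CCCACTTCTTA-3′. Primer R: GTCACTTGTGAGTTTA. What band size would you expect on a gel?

32 bp

Scanning the template, CCCACTTCTTA occurs at positions 1–11; this primer anneals to the bottom strand there with its 3' end pointing downstream.
The reverse primer's reverse complement is TAAACTCACAAGTGAC, which matches the template at positions 17–32.
The product runs from position 1 to position 32, so its length is 32 − 1 + 1 = 32 bp.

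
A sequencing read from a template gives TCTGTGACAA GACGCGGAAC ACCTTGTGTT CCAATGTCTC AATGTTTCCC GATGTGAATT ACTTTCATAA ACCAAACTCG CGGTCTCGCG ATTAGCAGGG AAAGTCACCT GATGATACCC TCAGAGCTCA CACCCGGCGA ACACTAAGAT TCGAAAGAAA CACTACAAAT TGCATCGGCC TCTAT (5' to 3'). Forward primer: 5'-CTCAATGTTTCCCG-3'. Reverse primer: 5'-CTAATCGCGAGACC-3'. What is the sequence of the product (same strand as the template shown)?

5'-CTCAATGTTTCCCGATGTGAATTACTTTCATAAACCAAACTCGCGGTCTCGCGATTAG-3'

Forward primer CTCAATGTTTCCCG is found on the top strand at positions 38–51.
Reverse complement of the reverse primer: GGTCTCGCGATTAG. This occurs on the top strand at positions 82–95.
The product is the template from position 38 through 95 (58 bp).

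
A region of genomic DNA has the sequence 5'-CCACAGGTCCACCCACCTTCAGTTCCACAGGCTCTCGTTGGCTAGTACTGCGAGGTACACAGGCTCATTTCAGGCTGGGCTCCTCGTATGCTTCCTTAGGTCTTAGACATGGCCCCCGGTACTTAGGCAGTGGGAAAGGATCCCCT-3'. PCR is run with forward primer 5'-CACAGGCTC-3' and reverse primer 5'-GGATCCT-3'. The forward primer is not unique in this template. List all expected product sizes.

The forward primer CACAGGCTC matches the top strand at positions 26–34, 58–66.
The reverse primer's reverse complement is AGGATCC, matching at positions 137–143.
Each forward site pairs with the reverse site to give a product ending at position 143: sizes 118, 86 bp.

118 bp, 86 bp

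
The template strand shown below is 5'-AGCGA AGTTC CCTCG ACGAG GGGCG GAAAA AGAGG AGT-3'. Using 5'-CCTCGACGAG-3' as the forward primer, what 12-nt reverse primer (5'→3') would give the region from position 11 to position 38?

The product's 3' end on the top strand is position 38.
The reverse primer anneals to the top strand over positions 27–38, i.e. to AAAAAGAGGAGT.
Its sequence written 5'→3' is the reverse complement: ACTCCTCTTTTT.

5'-ACTCCTCTTTTT-3'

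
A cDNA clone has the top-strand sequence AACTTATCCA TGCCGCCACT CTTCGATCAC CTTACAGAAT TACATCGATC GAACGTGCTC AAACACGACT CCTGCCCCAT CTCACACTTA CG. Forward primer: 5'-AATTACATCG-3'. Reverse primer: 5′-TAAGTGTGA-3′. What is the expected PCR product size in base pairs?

53 bp

Forward primer AATTACATCG is found on the top strand at positions 38–47.
Reverse complement of the reverse primer: TCACACTTA. This occurs on the top strand at positions 82–90.
Amplicon spans positions 38–90: 53 bp.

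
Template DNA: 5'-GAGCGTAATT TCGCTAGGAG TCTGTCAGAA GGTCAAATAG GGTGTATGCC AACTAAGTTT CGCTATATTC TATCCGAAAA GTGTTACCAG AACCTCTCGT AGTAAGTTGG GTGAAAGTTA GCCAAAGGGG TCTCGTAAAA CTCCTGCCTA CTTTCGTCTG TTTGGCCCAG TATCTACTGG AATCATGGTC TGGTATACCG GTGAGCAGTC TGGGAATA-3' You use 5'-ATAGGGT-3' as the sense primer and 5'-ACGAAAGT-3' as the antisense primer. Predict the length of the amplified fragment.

Forward primer ATAGGGT is found on the top strand at positions 37–43.
Reverse complement of the reverse primer: ACTTTCGT. This occurs on the top strand at positions 150–157.
Amplicon spans positions 37–157: 121 bp.

121 bp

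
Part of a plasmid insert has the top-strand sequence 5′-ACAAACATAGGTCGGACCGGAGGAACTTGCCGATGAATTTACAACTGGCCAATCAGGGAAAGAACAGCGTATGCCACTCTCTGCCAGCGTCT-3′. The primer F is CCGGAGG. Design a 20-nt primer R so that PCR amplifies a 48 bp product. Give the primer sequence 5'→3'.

5'-TTCTTTCCCTGATTGGCCAG-3'

The forward primer binds at positions 17–23, so a 48 bp product ends at position 17 + 48 − 1 = 64.
The reverse primer anneals to the top strand over positions 45–64, i.e. to CTGGCCAATCAGGGAAAGAA.
Its sequence written 5'→3' is the reverse complement: TTCTTTCCCTGATTGGCCAG.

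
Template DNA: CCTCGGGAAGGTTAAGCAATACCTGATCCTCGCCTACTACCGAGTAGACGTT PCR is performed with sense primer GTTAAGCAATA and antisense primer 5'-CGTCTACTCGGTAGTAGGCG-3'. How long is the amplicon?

The forward primer matches the template at positions 11–21.
Reverse complement of the reverse primer: CGCCTACTACCGAGTAGACG. This occurs on the top strand at positions 31–50.
Product length = (reverse-primer end) − (forward-primer start) + 1 = 50 − 11 + 1 = 40 bp.

40 bp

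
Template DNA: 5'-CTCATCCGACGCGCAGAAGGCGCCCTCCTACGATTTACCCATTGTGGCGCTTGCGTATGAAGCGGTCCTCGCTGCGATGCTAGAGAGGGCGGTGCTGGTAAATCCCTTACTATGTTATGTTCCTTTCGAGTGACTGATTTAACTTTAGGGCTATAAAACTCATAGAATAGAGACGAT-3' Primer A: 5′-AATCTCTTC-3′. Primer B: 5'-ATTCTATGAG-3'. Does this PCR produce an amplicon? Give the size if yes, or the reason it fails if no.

No product — primer A has no binding site in the template.

Primer A (AATCTCTTC) does not match the top strand, and its reverse complement GAAGAGATT does not match either.
With no annealing site for primer A, no amplification occurs.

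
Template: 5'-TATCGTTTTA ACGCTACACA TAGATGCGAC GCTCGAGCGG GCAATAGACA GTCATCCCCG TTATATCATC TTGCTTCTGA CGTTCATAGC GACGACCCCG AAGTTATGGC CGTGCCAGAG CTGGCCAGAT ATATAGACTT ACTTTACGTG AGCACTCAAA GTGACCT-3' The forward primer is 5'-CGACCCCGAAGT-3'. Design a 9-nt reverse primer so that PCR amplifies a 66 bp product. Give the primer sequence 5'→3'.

5'-TGAGTGCTC-3'

The forward primer binds at positions 93–104, so a 66 bp product ends at position 93 + 66 − 1 = 158.
The reverse primer anneals to the top strand over positions 150–158, i.e. to GAGCACTCA.
Its sequence written 5'→3' is the reverse complement: TGAGTGCTC.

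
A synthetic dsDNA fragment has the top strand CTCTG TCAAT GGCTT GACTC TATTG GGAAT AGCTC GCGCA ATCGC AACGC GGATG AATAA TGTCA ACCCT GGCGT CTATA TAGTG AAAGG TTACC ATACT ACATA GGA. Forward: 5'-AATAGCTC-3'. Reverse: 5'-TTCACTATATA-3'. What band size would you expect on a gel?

60 bp

Forward primer AATAGCTC is found on the top strand at positions 28–35.
The reverse primer's reverse complement is TATATAGTGAA, which matches the template at positions 77–87.
Product length = (reverse-primer end) − (forward-primer start) + 1 = 87 − 28 + 1 = 60 bp.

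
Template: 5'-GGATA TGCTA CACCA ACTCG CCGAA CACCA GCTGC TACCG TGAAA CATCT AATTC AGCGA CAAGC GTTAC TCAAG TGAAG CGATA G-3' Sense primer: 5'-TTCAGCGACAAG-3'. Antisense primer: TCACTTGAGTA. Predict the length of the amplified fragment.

26 bp

Forward primer TTCAGCGACAAG is found on the top strand at positions 53–64.
Reverse complement of the reverse primer: TACTCAAGTGA. This occurs on the top strand at positions 68–78.
Amplicon spans positions 53–78: 26 bp.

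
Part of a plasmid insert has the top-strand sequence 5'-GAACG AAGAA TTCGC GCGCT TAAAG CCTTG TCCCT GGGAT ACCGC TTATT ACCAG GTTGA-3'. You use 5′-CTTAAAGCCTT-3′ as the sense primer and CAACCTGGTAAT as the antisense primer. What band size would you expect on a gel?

41 bp

Scanning the template, CTTAAAGCCTT occurs at positions 19–29; this primer anneals to the bottom strand there with its 3' end pointing downstream.
Taking the reverse complement of CAACCTGGTAAT gives ATTACCAGGTTG, found at positions 48–59 on the template; the primer anneals here to the top strand with its 3' end pointing upstream.
The product runs from position 19 to position 59, so its length is 59 − 19 + 1 = 41 bp.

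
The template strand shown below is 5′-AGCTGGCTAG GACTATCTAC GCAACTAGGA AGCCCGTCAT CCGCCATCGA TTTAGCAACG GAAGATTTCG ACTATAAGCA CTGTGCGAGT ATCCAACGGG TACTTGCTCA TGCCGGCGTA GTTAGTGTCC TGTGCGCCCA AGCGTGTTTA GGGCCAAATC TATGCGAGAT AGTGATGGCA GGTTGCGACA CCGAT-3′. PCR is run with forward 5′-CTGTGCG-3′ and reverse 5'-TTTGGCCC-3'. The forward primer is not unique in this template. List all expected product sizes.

78 bp, 29 bp

The forward primer CTGTGCG matches the top strand at positions 81–87, 130–136.
The reverse primer's reverse complement is GGGCCAAA, matching at positions 151–158.
Each forward site pairs with the reverse site to give a product ending at position 158: sizes 78, 29 bp.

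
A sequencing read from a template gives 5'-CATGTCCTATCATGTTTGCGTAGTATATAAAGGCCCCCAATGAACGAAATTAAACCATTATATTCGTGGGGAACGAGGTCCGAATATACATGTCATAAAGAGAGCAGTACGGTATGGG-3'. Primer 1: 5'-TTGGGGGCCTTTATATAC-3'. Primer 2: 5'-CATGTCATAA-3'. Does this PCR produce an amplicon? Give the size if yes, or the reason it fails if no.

No product — the primers' 3' ends point away from each other.

Primer 1 (TTGGGGGCCTTTATATAC) has reverse complement GTATATAAAGGCCCCCAA, which matches the top strand at positions 23–40; primer 1 anneals to the top strand there with its 3' end pointing upstream toward position 23.
Primer 2 (CATGTCATAA) matches the top strand directly at positions 89–98; it anneals to the bottom strand with its 3' end pointing downstream toward position 98.
The 3' ends diverge (primer 1 extends toward position 1, primer 2 toward position 118), so the primers never converge on a shared product.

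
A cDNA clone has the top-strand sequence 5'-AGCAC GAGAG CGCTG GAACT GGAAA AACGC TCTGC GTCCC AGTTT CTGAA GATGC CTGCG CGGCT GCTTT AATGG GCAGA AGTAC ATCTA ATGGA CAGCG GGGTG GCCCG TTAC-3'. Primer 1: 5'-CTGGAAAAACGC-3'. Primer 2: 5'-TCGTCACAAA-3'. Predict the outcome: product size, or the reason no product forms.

Primer 2 (TCGTCACAAA) does not match the top strand, and its reverse complement TTTGTGACGA does not match either.
With no annealing site for primer 2, no amplification occurs.

No product — primer 2 has no binding site in the template.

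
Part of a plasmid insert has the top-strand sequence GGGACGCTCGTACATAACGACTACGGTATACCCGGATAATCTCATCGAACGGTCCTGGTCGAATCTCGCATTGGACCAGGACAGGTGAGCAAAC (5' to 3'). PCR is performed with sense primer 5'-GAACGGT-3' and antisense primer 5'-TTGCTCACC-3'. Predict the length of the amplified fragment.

46 bp

The forward primer matches the template at positions 47–53.
The reverse primer's reverse complement is GGTGAGCAA, which matches the template at positions 84–92.
The product runs from position 47 to position 92, so its length is 92 − 47 + 1 = 46 bp.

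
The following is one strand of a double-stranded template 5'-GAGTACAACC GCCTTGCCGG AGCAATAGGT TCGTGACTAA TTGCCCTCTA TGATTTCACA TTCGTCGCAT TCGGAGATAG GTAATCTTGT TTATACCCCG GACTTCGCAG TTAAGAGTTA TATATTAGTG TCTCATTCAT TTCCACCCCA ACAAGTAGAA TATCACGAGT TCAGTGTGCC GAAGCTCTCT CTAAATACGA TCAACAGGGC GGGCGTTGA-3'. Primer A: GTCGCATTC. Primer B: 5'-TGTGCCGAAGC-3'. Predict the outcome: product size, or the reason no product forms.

No product — both primers anneal to the same strand and extend in the same direction.

Primer A (GTCGCATTC) matches the top strand at positions 64–72 (3' end points downstream).
Primer B (TGTGCCGAAGC) also matches the top strand directly, at positions 175–185 — its reverse complement GCTTCGGCACA is not present.
Both primers anneal to the bottom strand with 3' ends pointing the same way, so neither can prime synthesis back toward the other.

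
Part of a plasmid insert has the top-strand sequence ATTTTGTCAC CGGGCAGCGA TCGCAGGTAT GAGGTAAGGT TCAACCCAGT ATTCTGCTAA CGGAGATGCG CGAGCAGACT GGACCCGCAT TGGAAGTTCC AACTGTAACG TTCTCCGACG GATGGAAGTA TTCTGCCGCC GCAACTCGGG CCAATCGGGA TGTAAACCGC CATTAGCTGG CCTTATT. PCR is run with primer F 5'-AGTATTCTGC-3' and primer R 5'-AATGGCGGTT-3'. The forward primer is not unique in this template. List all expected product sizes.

The forward primer AGTATTCTGC matches the top strand at positions 48–57, 127–136.
The reverse primer's reverse complement is AACCGCCATT, matching at positions 165–174.
Each forward site pairs with the reverse site to give a product ending at position 174: sizes 127, 48 bp.

127 bp, 48 bp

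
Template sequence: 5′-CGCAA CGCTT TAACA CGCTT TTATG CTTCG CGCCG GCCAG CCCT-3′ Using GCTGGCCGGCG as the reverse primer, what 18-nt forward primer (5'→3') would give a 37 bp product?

5'-ACGCTTTAACACGCTTTT-3'

The reverse primer's reverse complement CGCCGGCCAGC matches the template at positions 31–41, so the product ends at position 41.
A 37 bp product then starts at position 41 − 37 + 1 = 5.
The forward primer is identical to the top strand there: ACGCTTTAACACGCTTTT.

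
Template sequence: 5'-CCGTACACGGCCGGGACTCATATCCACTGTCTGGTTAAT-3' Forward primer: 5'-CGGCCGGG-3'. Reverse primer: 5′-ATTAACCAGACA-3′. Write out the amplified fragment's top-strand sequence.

Scanning the template, CGGCCGGG occurs at positions 8–15; this primer anneals to the bottom strand there with its 3' end pointing downstream.
Reverse complement of the reverse primer: TGTCTGGTTAAT. This occurs on the top strand at positions 28–39.
The product is the template from position 8 through 39 (32 bp).

5'-CGGCCGGGACTCATATCCACTGTCTGGTTAAT-3'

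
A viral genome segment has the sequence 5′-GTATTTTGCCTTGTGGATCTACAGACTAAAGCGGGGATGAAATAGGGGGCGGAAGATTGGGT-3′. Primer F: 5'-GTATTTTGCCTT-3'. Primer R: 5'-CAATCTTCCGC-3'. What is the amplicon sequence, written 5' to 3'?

Scanning the template, GTATTTTGCCTT occurs at positions 1–12; this primer anneals to the bottom strand there with its 3' end pointing downstream.
Taking the reverse complement of CAATCTTCCGC gives GCGGAAGATTG, found at positions 49–59 on the template; the primer anneals here to the top strand with its 3' end pointing upstream.
The product is the template from position 1 through 59 (59 bp).

5'-GTATTTTGCCTTGTGGATCTACAGACTAAAGCGGGGATGAAATAGGGGGCGGAAGATTG-3'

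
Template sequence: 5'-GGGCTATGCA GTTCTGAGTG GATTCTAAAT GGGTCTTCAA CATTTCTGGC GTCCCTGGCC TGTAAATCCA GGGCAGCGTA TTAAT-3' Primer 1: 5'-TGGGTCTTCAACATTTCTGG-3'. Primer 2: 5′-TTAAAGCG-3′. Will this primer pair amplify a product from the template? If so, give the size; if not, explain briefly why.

No product — primer 2 has no binding site in the template.

Primer 2 (TTAAAGCG) does not match the top strand, and its reverse complement CGCTTTAA does not match either.
With no annealing site for primer 2, no amplification occurs.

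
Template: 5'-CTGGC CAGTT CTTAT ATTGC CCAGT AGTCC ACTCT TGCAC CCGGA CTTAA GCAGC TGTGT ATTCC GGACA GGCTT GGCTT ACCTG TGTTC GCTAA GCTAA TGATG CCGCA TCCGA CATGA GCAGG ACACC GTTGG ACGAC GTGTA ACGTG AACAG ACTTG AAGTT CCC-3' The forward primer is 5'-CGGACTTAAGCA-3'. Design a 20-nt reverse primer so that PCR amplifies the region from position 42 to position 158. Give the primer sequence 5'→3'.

5'-AGTCTGTTCACGTTACACGT-3'

The product's 3' end on the top strand is position 158.
The reverse primer anneals to the top strand over positions 139–158, i.e. to ACGTGTAACGTGAACAGACT.
Its sequence written 5'→3' is the reverse complement: AGTCTGTTCACGTTACACGT.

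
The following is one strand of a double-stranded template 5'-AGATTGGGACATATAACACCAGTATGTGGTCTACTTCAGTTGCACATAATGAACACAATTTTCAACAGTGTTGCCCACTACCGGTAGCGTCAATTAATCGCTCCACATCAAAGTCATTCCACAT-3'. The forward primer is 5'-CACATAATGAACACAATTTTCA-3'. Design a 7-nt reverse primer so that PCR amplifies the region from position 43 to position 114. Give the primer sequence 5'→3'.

5'-ACTTTGA-3'

The product's 3' end on the top strand is position 114.
The reverse primer anneals to the top strand over positions 108–114, i.e. to TCAAAGT.
Its sequence written 5'→3' is the reverse complement: ACTTTGA.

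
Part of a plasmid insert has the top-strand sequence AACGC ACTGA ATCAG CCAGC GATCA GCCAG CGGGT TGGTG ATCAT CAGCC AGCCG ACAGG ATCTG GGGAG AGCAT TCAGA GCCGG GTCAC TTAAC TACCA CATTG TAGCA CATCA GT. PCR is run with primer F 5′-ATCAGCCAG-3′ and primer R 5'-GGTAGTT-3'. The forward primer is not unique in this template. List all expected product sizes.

The forward primer ATCAGCCAG matches the top strand at positions 11–19, 22–30, 44–52.
The reverse primer's reverse complement is AACTACC, matching at positions 93–99.
Each forward site pairs with the reverse site to give a product ending at position 99: sizes 89, 78, 56 bp.

89 bp, 78 bp, 56 bp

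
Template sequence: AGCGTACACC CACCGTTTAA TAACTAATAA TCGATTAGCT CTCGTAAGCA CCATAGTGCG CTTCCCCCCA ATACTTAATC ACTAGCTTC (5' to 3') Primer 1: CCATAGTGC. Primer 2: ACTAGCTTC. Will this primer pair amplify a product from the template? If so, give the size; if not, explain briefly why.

No product — both primers anneal to the same strand and extend in the same direction.

Primer 1 (CCATAGTGC) matches the top strand at positions 51–59 (3' end points downstream).
Primer 2 (ACTAGCTTC) also matches the top strand directly, at positions 81–89 — its reverse complement GAAGCTAGT is not present.
Both primers anneal to the bottom strand with 3' ends pointing the same way, so neither can prime synthesis back toward the other.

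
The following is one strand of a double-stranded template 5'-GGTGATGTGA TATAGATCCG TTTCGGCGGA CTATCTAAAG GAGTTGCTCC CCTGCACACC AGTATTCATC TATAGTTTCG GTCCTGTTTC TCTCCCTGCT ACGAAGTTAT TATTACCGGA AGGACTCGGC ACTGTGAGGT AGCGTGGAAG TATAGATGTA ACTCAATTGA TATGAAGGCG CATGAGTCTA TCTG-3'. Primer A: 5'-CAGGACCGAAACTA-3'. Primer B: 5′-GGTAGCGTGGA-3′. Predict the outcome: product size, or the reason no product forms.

Primer A (CAGGACCGAAACTA) has reverse complement TAGTTTCGGTCCTG, which matches the top strand at positions 73–86; primer A anneals to the top strand there with its 3' end pointing upstream toward position 73.
Primer B (GGTAGCGTGGA) matches the top strand directly at positions 138–148; it anneals to the bottom strand with its 3' end pointing downstream toward position 148.
The 3' ends diverge (primer A extends toward position 1, primer B toward position 194), so the primers never converge on a shared product.

No product — the primers' 3' ends point away from each other.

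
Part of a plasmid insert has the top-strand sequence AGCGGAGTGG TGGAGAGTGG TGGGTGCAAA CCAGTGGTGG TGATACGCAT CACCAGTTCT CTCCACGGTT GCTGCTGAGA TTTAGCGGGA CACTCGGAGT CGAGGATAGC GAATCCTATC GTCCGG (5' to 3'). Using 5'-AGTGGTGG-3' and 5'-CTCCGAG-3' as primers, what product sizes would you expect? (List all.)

94 bp, 84 bp, 67 bp

The forward primer AGTGGTGG matches the top strand at positions 6–13, 16–23, 33–40.
The reverse primer's reverse complement is CTCGGAG, matching at positions 93–99.
Each forward site pairs with the reverse site to give a product ending at position 99: sizes 94, 84, 67 bp.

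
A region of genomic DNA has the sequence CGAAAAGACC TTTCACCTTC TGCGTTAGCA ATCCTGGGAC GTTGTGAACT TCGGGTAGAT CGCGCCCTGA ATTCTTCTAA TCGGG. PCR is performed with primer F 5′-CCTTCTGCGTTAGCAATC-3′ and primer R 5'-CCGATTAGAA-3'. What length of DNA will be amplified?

Scanning the template, CCTTCTGCGTTAGCAATC occurs at positions 16–33; this primer anneals to the bottom strand there with its 3' end pointing downstream.
The reverse primer's reverse complement is TTCTAATCGG, which matches the template at positions 75–84.
The product runs from position 16 to position 84, so its length is 84 − 16 + 1 = 69 bp.

69 bp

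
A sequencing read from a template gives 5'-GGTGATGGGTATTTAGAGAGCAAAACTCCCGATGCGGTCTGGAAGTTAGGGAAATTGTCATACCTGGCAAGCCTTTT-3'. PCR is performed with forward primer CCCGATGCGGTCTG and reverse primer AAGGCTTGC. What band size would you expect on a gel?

48 bp

Scanning the template, CCCGATGCGGTCTG occurs at positions 28–41; this primer anneals to the bottom strand there with its 3' end pointing downstream.
The reverse primer's reverse complement is GCAAGCCTT, which matches the template at positions 67–75.
The product runs from position 28 to position 75, so its length is 75 − 28 + 1 = 48 bp.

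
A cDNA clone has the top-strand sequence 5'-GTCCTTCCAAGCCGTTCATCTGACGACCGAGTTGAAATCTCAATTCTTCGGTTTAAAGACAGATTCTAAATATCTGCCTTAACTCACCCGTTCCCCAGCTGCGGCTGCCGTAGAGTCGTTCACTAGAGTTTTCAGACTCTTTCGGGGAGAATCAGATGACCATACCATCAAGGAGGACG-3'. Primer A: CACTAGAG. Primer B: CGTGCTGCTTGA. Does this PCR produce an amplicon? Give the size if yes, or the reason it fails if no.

No product — primer B has no binding site in the template.

Primer B (CGTGCTGCTTGA) does not match the top strand, and its reverse complement TCAAGCAGCACG does not match either.
With no annealing site for primer B, no amplification occurs.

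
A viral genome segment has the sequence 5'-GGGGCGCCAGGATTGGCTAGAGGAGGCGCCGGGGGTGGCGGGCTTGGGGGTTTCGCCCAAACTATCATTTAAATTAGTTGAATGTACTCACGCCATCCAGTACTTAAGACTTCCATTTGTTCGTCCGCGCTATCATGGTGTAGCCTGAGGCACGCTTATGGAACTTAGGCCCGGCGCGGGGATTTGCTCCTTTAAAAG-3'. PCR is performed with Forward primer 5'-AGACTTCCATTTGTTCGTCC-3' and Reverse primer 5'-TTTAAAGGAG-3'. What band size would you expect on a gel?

Scanning the template, AGACTTCCATTTGTTCGTCC occurs at positions 107–126; this primer anneals to the bottom strand there with its 3' end pointing downstream.
Taking the reverse complement of TTTAAAGGAG gives CTCCTTTAAA, found at positions 187–196 on the template; the primer anneals here to the top strand with its 3' end pointing upstream.
Amplicon spans positions 107–196: 90 bp.

90 bp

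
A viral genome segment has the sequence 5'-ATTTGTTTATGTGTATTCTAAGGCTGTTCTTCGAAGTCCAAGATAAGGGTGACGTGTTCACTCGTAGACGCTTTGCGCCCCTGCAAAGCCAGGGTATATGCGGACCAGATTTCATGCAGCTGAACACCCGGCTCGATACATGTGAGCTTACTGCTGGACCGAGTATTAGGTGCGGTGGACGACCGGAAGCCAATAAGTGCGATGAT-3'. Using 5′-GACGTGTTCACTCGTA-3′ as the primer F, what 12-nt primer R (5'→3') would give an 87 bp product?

5'-ATCGAGCCGGGT-3'

The forward primer binds at positions 51–66, so an 87 bp product ends at position 51 + 87 − 1 = 137.
The reverse primer anneals to the top strand over positions 126–137, i.e. to ACCCGGCTCGAT.
Its sequence written 5'→3' is the reverse complement: ATCGAGCCGGGT.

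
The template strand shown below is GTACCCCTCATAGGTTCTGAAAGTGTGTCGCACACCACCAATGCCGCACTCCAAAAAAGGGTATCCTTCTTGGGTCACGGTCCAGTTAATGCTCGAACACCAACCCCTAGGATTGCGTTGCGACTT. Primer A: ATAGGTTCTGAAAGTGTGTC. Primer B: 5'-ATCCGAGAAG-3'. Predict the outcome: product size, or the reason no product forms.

No product — primer B has no binding site in the template.

Primer B (ATCCGAGAAG) does not match the top strand, and its reverse complement CTTCTCGGAT does not match either.
With no annealing site for primer B, no amplification occurs.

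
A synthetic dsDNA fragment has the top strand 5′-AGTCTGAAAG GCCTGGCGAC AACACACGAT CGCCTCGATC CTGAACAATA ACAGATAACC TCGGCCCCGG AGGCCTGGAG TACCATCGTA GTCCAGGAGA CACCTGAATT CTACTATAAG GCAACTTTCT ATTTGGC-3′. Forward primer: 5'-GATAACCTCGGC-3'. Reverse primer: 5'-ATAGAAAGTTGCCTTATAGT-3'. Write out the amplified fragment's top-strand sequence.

5'-GATAACCTCGGCCCCGGAGGCCTGGAGTACCATCGTAGTCCAGGAGACACCTGAATTCTACTATAAGGCAACTTTCTAT-3'

The forward primer matches the template at positions 54–65.
The reverse primer's reverse complement is ACTATAAGGCAACTTTCTAT, which matches the template at positions 113–132.
The product is the template from position 54 through 132 (79 bp).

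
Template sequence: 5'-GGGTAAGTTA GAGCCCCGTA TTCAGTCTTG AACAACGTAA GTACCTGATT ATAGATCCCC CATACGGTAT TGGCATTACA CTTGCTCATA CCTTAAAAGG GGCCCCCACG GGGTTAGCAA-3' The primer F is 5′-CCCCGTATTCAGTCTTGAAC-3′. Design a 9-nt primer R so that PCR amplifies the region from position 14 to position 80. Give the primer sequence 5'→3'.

The product's 3' end on the top strand is position 80.
The reverse primer anneals to the top strand over positions 72–80, i.e. to GGCATTACA.
Its sequence written 5'→3' is the reverse complement: TGTAATGCC.

5'-TGTAATGCC-3'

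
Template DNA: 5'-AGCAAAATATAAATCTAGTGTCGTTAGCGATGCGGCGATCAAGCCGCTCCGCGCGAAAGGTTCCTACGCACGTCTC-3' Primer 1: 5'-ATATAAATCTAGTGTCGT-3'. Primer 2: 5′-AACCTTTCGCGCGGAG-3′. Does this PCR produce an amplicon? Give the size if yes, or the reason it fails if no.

Yes — a 56 bp product.

Primer 1 (ATATAAATCTAGTGTCGT) matches the top strand at positions 7–24; it acts as a forward primer.
Primer 2's reverse complement is CTCCGCGCGAAAGGTT, matching the top strand at positions 47–62; it acts as a reverse primer.
The 3' ends face each other across positions 7–62, giving a 56 bp product.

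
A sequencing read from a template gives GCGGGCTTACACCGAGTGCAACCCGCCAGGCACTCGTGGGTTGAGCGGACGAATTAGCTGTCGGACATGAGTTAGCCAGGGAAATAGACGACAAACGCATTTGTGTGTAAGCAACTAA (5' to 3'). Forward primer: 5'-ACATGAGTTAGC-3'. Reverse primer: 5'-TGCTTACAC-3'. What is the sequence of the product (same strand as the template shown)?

Forward primer ACATGAGTTAGC is found on the top strand at positions 65–76.
Taking the reverse complement of TGCTTACAC gives GTGTAAGCA, found at positions 105–113 on the template; the primer anneals here to the top strand with its 3' end pointing upstream.
The product is the template from position 65 through 113 (49 bp).

5'-ACATGAGTTAGCCAGGGAAATAGACGACAAACGCATTTGTGTGTAAGCA-3'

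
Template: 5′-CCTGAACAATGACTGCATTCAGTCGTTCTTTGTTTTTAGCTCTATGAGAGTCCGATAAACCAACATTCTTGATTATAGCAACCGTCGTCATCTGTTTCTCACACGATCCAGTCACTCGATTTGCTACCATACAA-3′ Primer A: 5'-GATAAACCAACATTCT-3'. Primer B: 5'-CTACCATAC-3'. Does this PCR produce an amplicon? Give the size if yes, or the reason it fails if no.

No product — both primers anneal to the same strand and extend in the same direction.

Primer A (GATAAACCAACATTCT) matches the top strand at positions 54–69 (3' end points downstream).
Primer B (CTACCATAC) also matches the top strand directly, at positions 124–132 — its reverse complement GTATGGTAG is not present.
Both primers anneal to the bottom strand with 3' ends pointing the same way, so neither can prime synthesis back toward the other.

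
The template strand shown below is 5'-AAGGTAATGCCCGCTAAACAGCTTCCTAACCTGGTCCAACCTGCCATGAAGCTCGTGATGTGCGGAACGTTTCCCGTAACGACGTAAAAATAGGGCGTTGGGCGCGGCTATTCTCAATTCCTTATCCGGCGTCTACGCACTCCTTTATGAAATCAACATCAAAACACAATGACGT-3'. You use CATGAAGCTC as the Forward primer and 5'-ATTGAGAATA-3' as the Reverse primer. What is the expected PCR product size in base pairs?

Forward primer CATGAAGCTC is found on the top strand at positions 45–54.
Taking the reverse complement of ATTGAGAATA gives TATTCTCAAT, found at positions 109–118 on the template; the primer anneals here to the top strand with its 3' end pointing upstream.
The product runs from position 45 to position 118, so its length is 118 − 45 + 1 = 74 bp.

74 bp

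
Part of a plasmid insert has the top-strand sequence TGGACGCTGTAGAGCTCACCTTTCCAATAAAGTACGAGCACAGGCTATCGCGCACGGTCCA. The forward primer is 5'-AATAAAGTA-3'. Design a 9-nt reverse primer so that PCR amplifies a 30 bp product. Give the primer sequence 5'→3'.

The forward primer binds at positions 26–34, so a 30 bp product ends at position 26 + 30 − 1 = 55.
The reverse primer anneals to the top strand over positions 47–55, i.e. to ATCGCGCAC.
Its sequence written 5'→3' is the reverse complement: GTGCGCGAT.

5'-GTGCGCGAT-3'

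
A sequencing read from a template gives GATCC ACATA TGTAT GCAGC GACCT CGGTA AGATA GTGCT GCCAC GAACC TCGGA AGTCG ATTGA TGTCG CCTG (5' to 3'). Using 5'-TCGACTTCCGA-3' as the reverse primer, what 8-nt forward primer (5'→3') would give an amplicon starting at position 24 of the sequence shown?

The reverse primer's reverse complement TCGGAAGTCGA matches the template at positions 51–61; the product starts at position 24.
The forward primer is identical to the top strand over positions 24–31: CTCGGTAA.

5'-CTCGGTAA-3'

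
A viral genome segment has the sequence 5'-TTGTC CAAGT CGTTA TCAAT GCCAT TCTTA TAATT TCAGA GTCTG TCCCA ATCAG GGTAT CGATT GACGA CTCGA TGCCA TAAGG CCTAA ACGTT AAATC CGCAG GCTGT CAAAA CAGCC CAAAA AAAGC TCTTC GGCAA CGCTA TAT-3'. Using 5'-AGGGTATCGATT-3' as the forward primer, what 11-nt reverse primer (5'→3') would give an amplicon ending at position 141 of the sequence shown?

5'-GTTGCCGAAGA-3'

The forward primer binds at positions 54–65; the product's 3' end on the top strand is position 141.
The reverse primer anneals to the top strand over positions 131–141, i.e. to TCTTCGGCAAC.
Its sequence written 5'→3' is the reverse complement: GTTGCCGAAGA.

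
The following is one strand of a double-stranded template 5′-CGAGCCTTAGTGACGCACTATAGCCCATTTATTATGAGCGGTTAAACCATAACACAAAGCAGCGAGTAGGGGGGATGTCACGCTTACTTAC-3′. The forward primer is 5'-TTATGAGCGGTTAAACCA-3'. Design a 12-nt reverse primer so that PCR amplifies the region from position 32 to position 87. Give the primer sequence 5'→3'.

5'-GTAAGCGTGACA-3'

The product's 3' end on the top strand is position 87.
The reverse primer anneals to the top strand over positions 76–87, i.e. to TGTCACGCTTAC.
Its sequence written 5'→3' is the reverse complement: GTAAGCGTGACA.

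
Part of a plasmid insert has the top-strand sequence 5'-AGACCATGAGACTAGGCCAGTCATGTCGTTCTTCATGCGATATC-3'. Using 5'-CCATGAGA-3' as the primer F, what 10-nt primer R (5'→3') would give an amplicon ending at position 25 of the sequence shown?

The forward primer binds at positions 4–11; the product's 3' end on the top strand is position 25.
The reverse primer anneals to the top strand over positions 16–25, i.e. to GCCAGTCATG.
Its sequence written 5'→3' is the reverse complement: CATGACTGGC.

5'-CATGACTGGC-3'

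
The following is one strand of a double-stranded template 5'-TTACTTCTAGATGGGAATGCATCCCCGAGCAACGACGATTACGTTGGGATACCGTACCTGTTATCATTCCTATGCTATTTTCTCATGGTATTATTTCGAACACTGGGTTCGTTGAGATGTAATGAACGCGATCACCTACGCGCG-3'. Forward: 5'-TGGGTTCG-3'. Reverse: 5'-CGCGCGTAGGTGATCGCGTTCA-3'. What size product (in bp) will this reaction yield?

41 bp

Scanning the template, TGGGTTCG occurs at positions 104–111; this primer anneals to the bottom strand there with its 3' end pointing downstream.
Reverse complement of the reverse primer: TGAACGCGATCACCTACGCGCG. This occurs on the top strand at positions 123–144.
Amplicon spans positions 104–144: 41 bp.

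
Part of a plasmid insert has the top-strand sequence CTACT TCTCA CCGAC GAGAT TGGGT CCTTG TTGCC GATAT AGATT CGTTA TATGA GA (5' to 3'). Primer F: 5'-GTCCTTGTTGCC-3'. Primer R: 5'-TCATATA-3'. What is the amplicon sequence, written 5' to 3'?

The forward primer matches the template at positions 24–35.
Taking the reverse complement of TCATATA gives TATATGA, found at positions 49–55 on the template; the primer anneals here to the top strand with its 3' end pointing upstream.
The product is the template from position 24 through 55 (32 bp).

5'-GTCCTTGTTGCCGATATAGATTCGTTATATGA-3'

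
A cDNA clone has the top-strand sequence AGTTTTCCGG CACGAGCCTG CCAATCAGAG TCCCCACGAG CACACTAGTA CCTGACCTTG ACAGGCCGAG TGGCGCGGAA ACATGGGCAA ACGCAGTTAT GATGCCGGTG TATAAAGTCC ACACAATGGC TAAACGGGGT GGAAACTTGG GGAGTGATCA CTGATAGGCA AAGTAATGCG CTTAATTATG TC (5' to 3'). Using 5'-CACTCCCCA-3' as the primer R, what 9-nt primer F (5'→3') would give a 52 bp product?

5'-CCGGTGTAT-3'

The reverse primer's reverse complement TGGGGAGTG matches the template at positions 148–156, so the product ends at position 156.
A 52 bp product then starts at position 156 − 52 + 1 = 105.
The forward primer is identical to the top strand there: CCGGTGTAT.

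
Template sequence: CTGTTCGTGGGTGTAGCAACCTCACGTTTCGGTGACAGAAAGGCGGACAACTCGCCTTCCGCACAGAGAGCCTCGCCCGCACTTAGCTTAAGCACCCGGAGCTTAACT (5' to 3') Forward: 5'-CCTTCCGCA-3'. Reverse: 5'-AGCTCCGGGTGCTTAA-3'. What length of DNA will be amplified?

49 bp

The forward primer matches the template at positions 55–63.
Reverse complement of the reverse primer: TTAAGCACCCGGAGCT. This occurs on the top strand at positions 88–103.
Product length = (reverse-primer end) − (forward-primer start) + 1 = 103 − 55 + 1 = 49 bp.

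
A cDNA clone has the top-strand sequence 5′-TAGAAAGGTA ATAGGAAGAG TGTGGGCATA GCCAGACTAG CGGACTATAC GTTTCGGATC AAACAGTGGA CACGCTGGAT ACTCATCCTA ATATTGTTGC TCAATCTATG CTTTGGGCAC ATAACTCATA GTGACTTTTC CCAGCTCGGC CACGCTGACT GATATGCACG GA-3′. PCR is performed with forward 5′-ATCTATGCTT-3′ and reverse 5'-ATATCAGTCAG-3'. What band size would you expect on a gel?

62 bp

The forward primer matches the template at positions 104–113.
Taking the reverse complement of ATATCAGTCAG gives CTGACTGATAT, found at positions 155–165 on the template; the primer anneals here to the top strand with its 3' end pointing upstream.
The product runs from position 104 to position 165, so its length is 165 − 104 + 1 = 62 bp.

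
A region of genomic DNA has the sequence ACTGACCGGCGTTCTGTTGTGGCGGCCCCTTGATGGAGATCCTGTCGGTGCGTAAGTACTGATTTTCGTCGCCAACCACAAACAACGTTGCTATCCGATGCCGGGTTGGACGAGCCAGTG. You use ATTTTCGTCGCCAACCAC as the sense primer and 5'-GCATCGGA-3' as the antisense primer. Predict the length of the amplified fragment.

The forward primer matches the template at positions 62–79.
The reverse primer's reverse complement is TCCGATGC, which matches the template at positions 94–101.
The product runs from position 62 to position 101, so its length is 101 − 62 + 1 = 40 bp.

40 bp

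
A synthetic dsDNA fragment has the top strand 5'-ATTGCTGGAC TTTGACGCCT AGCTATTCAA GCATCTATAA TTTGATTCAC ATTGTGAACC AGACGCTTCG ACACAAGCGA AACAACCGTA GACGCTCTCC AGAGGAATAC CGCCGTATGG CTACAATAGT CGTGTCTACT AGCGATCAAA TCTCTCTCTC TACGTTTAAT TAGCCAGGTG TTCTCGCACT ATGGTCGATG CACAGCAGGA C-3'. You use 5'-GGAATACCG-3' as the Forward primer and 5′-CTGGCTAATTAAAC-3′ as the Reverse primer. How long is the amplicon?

74 bp

Forward primer GGAATACCG is found on the top strand at positions 104–112.
Taking the reverse complement of CTGGCTAATTAAAC gives GTTTAATTAGCCAG, found at positions 164–177 on the template; the primer anneals here to the top strand with its 3' end pointing upstream.
Amplicon spans positions 104–177: 74 bp.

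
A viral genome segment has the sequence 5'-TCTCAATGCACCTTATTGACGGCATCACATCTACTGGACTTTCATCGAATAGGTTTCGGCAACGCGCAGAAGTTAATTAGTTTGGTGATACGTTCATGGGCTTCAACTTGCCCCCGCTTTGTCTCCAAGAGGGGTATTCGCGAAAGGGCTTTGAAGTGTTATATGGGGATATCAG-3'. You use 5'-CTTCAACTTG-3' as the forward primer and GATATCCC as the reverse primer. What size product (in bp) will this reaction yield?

73 bp

Forward primer CTTCAACTTG is found on the top strand at positions 101–110.
Reverse complement of the reverse primer: GGGATATC. This occurs on the top strand at positions 166–173.
Amplicon spans positions 101–173: 73 bp.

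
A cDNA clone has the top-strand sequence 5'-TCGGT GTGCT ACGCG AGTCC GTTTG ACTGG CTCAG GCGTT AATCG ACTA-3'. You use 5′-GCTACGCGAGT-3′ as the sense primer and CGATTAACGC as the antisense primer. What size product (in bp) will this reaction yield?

38 bp

Scanning the template, GCTACGCGAGT occurs at positions 8–18; this primer anneals to the bottom strand there with its 3' end pointing downstream.
Taking the reverse complement of CGATTAACGC gives GCGTTAATCG, found at positions 36–45 on the template; the primer anneals here to the top strand with its 3' end pointing upstream.
The product runs from position 8 to position 45, so its length is 45 − 8 + 1 = 38 bp.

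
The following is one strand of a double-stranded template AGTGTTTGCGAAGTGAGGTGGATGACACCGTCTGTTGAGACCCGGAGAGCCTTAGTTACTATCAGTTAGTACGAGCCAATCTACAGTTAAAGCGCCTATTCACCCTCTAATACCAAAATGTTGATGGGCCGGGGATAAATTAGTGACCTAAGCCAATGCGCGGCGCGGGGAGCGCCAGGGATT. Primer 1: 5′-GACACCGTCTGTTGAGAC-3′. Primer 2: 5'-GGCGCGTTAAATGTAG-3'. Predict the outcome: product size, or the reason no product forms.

No product — primer 2 has no binding site in the template.

Primer 2 (GGCGCGTTAAATGTAG) does not match the top strand, and its reverse complement CTACATTTAACGCGCC does not match either.
With no annealing site for primer 2, no amplification occurs.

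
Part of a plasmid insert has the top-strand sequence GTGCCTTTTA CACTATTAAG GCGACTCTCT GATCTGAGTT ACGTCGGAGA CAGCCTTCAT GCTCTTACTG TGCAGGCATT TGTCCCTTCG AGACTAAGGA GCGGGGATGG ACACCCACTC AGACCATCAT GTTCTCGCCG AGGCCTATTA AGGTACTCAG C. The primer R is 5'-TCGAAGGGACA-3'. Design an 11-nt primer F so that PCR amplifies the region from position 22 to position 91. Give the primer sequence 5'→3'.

5'-CGACTCTCTGA-3'

The reverse primer's reverse complement TGTCCCTTCGA matches the template at positions 81–91; the product starts at position 22.
The forward primer is identical to the top strand over positions 22–32: CGACTCTCTGA.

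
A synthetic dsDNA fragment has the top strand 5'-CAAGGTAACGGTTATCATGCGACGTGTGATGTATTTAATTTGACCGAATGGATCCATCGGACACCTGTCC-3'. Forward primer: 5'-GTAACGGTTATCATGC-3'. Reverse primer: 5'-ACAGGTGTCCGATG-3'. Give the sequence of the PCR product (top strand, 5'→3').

5'-GTAACGGTTATCATGCGACGTGTGATGTATTTAATTTGACCGAATGGATCCATCGGACACCTGT-3'

Scanning the template, GTAACGGTTATCATGC occurs at positions 5–20; this primer anneals to the bottom strand there with its 3' end pointing downstream.
Reverse complement of the reverse primer: CATCGGACACCTGT. This occurs on the top strand at positions 55–68.
The product is the template from position 5 through 68 (64 bp).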